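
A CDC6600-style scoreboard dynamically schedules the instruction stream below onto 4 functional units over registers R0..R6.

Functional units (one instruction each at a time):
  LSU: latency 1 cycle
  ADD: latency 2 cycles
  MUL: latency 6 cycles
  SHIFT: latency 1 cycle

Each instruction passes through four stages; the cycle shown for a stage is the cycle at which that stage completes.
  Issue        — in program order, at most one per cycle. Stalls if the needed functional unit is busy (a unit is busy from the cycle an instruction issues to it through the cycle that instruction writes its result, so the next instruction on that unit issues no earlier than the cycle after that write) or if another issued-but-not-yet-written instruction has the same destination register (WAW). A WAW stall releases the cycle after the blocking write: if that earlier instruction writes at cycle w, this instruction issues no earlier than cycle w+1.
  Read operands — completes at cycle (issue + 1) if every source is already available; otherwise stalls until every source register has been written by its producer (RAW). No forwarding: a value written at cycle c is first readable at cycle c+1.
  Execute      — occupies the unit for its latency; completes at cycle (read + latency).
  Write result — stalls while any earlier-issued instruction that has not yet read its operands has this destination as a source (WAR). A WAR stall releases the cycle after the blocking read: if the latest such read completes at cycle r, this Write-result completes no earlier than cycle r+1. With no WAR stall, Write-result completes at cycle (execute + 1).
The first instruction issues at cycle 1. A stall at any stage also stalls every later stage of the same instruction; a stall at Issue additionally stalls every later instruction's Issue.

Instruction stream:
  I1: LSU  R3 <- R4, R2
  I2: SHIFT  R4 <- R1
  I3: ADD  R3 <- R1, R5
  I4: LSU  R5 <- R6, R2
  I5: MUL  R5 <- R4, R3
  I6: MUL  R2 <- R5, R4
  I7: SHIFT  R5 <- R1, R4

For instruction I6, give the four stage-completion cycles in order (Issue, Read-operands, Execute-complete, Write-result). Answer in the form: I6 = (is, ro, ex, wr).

  I1 | 1 | 2 | 3 | 4
  I2 | 2 | 3 | 4 | 5
  I3 | 5 | 6 | 8 | 9   WAW R3: wait I1 write@4
  I4 | 6 | 7 | 8 | 9
  I5 | 10 | 11 | 17 | 18   WAW R5: wait I4 write@9
  I6 | 19 | 20 | 26 | 27   struct: MUL busy until I5 writes@18
  I7 | 20 | 21 | 22 | 23

I6 = (19, 20, 26, 27)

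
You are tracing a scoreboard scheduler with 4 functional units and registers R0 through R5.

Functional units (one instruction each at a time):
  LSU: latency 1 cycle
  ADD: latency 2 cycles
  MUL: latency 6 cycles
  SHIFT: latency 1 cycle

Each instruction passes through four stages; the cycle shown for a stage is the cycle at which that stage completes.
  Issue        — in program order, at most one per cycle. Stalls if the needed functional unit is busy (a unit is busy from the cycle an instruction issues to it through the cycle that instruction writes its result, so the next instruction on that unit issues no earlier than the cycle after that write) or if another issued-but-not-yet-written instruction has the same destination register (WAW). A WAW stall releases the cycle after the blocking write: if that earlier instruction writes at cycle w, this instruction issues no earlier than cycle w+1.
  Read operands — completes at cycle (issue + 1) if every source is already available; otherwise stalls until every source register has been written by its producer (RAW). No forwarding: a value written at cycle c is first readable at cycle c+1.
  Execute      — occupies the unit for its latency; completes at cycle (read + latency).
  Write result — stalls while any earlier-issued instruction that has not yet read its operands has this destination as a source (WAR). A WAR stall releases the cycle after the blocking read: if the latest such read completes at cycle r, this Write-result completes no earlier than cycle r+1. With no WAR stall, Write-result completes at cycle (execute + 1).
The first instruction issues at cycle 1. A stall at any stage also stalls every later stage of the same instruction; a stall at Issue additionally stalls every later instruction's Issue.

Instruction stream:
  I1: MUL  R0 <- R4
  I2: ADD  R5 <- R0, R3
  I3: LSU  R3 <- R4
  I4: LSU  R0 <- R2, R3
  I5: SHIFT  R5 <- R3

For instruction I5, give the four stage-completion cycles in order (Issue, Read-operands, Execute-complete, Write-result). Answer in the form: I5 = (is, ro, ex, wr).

I1: IS=1 RO=2 EX=8 WR=9
I2: IS=2 RO=10 EX=12 WR=13  [RAW R0: wait I1 write@9]
I3: IS=3 RO=4 EX=5 WR=11  [WAR R3: wait I2 read@10]
I4: IS=12 RO=13 EX=14 WR=15  [struct: LSU busy until I3 writes@11]
I5: IS=14 RO=15 EX=16 WR=17  [WAW R5: wait I2 write@13]

I5 = (14, 15, 16, 17)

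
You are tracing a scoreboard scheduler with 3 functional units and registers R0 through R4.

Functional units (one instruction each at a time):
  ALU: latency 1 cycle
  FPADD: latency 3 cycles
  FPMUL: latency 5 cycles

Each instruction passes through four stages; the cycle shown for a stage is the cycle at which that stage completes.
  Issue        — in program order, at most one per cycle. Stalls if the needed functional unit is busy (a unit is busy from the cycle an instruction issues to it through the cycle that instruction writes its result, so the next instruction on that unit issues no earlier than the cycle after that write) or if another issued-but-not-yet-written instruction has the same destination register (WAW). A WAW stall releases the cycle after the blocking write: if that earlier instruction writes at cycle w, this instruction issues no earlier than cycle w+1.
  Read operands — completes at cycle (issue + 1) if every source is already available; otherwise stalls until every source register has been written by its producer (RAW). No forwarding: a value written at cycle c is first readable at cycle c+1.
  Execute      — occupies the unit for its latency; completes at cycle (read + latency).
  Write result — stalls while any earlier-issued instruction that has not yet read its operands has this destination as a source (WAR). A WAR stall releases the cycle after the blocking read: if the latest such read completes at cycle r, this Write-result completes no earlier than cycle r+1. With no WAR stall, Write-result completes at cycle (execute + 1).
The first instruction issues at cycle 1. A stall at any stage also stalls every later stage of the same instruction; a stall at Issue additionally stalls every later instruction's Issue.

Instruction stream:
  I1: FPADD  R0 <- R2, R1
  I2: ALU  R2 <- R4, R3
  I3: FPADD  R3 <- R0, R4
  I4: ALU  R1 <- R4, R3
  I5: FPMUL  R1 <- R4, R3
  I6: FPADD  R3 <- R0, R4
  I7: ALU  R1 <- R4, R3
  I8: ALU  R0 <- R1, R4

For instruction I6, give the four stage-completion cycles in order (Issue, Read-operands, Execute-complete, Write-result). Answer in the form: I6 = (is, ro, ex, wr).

I1 -> (1, 2, 5, 6)
I2 -> (2, 3, 4, 5)
I3 -> (7, 8, 11, 12)  // struct: FPADD busy until I1 writes@6
I4 -> (8, 13, 14, 15)  // RAW R3: wait I3 write@12
I5 -> (16, 17, 22, 23)  // WAW R1: wait I4 write@15
I6 -> (17, 18, 21, 22)
I7 -> (24, 25, 26, 27)  // WAW R1: wait I5 write@23
I8 -> (28, 29, 30, 31)  // struct: ALU busy until I7 writes@27

I6 = (17, 18, 21, 22)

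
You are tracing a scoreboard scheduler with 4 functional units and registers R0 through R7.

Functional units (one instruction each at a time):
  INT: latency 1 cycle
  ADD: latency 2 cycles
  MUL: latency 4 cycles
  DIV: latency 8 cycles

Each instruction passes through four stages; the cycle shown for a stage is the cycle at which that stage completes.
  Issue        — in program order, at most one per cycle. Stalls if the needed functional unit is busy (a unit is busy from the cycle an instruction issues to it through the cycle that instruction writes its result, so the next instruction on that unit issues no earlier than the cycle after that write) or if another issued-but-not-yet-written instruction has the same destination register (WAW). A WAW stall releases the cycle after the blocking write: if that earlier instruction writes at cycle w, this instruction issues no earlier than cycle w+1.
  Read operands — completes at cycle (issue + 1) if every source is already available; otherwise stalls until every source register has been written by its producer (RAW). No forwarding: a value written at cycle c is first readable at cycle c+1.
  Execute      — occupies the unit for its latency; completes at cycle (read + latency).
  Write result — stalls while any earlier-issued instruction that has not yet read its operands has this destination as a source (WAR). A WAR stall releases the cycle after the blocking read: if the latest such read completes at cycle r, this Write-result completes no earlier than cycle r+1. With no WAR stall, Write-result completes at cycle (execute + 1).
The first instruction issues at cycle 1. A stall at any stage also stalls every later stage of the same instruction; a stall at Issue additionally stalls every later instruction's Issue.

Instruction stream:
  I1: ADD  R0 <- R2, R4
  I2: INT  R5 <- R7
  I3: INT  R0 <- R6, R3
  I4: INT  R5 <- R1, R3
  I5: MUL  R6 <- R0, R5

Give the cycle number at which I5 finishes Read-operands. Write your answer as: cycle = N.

t=1  I1 issues→ADD
t=2  I1 reads; I2 issues→INT
t=3  I2 reads
t=4  I1 exec-done; I2 exec-done
t=5  I1 writes R0; I2 writes R5
t=6  I3 issues→INT
t=7  I3 reads
t=8  I3 exec-done
t=9  I3 writes R0
t=10  I4 issues→INT
t=11  I4 reads; I5 issues→MUL
t=12  I4 exec-done
t=13  I4 writes R5
t=14  I5 reads
t=18  I5 exec-done
t=19  I5 writes R6

cycle = 14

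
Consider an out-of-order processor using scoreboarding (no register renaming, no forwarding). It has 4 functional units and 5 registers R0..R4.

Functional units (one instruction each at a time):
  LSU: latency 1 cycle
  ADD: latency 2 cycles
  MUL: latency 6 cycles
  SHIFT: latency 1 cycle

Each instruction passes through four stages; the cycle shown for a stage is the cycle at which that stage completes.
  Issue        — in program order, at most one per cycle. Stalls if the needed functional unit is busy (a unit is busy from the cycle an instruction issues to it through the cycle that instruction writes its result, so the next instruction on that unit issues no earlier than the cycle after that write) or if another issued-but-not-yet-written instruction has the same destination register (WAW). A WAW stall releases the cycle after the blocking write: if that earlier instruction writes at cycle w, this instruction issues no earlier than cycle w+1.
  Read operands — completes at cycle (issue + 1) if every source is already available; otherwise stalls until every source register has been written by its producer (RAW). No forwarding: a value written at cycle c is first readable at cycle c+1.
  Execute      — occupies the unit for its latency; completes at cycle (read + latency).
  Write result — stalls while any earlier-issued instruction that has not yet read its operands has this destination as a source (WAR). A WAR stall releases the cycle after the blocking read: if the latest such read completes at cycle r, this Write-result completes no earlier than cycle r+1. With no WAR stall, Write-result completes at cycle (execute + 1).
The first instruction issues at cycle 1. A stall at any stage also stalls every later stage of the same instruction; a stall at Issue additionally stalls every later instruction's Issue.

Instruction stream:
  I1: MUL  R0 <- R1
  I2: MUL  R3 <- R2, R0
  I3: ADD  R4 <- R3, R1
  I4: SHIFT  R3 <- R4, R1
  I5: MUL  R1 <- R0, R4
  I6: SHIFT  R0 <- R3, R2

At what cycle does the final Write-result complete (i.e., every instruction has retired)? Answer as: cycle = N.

cycle = 30

I1: IS=1 RO=2 EX=8 WR=9
I2: IS=10 RO=11 EX=17 WR=18  [struct: MUL busy until I1 writes@9]
I3: IS=11 RO=19 EX=21 WR=22  [RAW R3: wait I2 write@18]
I4: IS=19 RO=23 EX=24 WR=25  [WAW R3: wait I2 write@18; RAW R4: wait I3 write@22]
I5: IS=20 RO=23 EX=29 WR=30  [RAW R4: wait I3 write@22]
I6: IS=26 RO=27 EX=28 WR=29  [struct: SHIFT busy until I4 writes@25]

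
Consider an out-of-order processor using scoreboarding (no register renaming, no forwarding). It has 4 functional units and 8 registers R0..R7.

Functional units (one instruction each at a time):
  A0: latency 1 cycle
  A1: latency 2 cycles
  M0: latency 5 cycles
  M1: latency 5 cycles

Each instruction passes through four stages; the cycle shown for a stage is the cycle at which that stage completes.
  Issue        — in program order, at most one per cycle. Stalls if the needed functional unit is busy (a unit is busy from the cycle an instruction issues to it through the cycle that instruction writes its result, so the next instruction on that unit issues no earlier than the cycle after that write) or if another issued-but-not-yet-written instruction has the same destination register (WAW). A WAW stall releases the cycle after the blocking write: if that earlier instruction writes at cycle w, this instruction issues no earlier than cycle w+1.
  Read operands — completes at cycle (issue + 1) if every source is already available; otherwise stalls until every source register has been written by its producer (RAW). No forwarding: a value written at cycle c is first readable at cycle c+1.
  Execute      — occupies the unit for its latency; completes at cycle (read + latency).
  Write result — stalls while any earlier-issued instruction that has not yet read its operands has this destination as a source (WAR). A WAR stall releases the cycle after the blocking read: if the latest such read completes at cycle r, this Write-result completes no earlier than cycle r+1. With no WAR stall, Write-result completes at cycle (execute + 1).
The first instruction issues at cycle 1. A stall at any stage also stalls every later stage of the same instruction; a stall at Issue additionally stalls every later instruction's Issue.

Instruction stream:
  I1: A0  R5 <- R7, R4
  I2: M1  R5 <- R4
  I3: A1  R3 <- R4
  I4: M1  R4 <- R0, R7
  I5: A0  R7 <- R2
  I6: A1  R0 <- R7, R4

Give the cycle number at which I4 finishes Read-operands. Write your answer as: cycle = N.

cycle = 14

[1] issue I1 (A0)
[2] I1 read-ops
[3] I1 finished on A0
[4] I1→R5
[5] issue I2 (M1)
[6] I2 read-ops | issue I3 (A1)
[7] I3 read-ops
[9] I3 finished on A1
[10] I3→R3
[11] I2 finished on M1
[12] I2→R5
[13] issue I4 (M1)
[14] I4 read-ops | issue I5 (A0)
[15] I5 read-ops | issue I6 (A1)
[16] I5 finished on A0
[17] I5→R7
[19] I4 finished on M1
[20] I4→R4
[21] I6 read-ops
[23] I6 finished on A1
[24] I6→R0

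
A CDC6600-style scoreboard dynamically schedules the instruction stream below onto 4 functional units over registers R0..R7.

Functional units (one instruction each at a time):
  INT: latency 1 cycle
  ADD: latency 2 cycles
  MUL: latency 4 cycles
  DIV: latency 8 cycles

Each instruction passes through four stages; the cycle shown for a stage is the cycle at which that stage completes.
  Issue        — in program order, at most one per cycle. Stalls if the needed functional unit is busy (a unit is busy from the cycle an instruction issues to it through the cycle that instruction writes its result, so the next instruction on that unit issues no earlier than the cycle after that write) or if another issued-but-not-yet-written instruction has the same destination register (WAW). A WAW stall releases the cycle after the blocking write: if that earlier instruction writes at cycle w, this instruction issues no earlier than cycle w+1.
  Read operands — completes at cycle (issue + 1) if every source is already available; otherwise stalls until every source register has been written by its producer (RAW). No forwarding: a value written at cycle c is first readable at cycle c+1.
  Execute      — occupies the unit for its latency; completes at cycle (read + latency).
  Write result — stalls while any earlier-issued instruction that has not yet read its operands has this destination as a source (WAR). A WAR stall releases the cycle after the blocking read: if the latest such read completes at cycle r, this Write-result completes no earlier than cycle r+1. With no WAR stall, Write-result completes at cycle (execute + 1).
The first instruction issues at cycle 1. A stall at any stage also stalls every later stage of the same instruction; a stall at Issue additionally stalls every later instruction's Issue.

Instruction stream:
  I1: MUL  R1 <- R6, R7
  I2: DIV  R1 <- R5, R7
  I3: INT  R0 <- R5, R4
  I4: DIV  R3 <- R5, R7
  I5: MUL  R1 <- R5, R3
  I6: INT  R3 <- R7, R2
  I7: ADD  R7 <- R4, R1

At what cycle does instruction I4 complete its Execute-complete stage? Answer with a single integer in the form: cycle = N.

cycle = 28

1) issue 1, read 2, done 6, write 7
2) issue 8, read 9, done 17, write 18  <WAW R1: wait I1 write@7>
3) issue 9, read 10, done 11, write 12
4) issue 19, read 20, done 28, write 29  <struct: DIV busy until I2 writes@18>
5) issue 20, read 30, done 34, write 35  <RAW R3: wait I4 write@29>
6) issue 30, read 31, done 32, write 33  <WAW R3: wait I4 write@29>
7) issue 31, read 36, done 38, write 39  <RAW R1: wait I5 write@35>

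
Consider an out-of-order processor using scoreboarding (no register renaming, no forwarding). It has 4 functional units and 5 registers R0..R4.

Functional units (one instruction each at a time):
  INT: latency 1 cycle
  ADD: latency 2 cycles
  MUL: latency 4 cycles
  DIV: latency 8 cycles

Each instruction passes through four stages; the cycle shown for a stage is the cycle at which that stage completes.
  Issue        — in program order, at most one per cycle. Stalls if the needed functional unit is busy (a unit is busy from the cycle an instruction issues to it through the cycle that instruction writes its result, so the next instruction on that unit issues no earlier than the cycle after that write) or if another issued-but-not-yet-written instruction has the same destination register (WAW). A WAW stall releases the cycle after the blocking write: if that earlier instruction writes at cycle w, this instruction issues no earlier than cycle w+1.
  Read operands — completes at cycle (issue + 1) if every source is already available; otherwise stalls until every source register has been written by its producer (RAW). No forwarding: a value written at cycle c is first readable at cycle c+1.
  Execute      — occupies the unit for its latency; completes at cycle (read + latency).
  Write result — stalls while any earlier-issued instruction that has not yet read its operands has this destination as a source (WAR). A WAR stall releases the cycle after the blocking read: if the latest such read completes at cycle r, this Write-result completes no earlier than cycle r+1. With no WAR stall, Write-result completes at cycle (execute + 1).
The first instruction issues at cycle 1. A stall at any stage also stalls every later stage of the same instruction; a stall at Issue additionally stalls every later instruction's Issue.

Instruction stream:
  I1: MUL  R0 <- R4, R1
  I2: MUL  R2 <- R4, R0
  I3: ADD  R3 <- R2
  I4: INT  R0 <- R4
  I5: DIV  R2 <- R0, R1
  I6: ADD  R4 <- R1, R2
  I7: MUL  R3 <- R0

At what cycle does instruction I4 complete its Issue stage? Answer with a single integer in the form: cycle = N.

t=1  I1→MUL
t=2  I1 RO
t=6  I1 EX
t=7  I1 WR R0
t=8  I2→MUL
t=9  I2 RO · I3→ADD
t=10  I4→INT
t=11  I4 RO
t=12  I4 EX
t=13  I2 EX · I4 WR R0
t=14  I2 WR R2
t=15  I3 RO · I5→DIV
t=16  I5 RO
t=17  I3 EX
t=18  I3 WR R3
t=19  I6→ADD
t=20  I7→MUL
t=21  I7 RO
t=24  I5 EX
t=25  I5 WR R2 · I7 EX
t=26  I6 RO · I7 WR R3
t=28  I6 EX
t=29  I6 WR R4

cycle = 10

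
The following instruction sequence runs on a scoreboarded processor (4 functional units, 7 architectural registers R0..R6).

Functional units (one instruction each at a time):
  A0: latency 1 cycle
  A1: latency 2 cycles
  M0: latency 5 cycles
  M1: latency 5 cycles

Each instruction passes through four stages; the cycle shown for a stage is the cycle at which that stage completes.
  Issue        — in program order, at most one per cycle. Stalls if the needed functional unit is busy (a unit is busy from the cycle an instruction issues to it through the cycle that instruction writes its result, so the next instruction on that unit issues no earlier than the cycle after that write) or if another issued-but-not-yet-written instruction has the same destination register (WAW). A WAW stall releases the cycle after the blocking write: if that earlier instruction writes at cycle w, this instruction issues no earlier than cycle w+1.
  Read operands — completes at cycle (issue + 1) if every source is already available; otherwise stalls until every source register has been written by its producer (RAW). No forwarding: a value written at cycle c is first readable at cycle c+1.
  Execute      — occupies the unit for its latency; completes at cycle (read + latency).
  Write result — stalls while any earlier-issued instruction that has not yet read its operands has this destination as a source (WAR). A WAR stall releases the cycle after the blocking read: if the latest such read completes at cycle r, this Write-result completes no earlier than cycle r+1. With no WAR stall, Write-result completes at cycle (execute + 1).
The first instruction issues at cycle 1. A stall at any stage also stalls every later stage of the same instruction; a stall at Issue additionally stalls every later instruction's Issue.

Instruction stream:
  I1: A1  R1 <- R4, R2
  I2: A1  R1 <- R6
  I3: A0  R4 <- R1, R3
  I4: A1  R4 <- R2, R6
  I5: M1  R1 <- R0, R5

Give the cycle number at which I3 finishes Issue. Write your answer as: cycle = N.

cycle = 7

I1  is:1  ro:2  ex:4  wr:5
I2  is:6  ro:7  ex:9  wr:10  — struct: A1 busy until I1 writes@5
I3  is:7  ro:11  ex:12  wr:13  — RAW R1: wait I2 write@10
I4  is:14  ro:15  ex:17  wr:18  — WAW R4: wait I3 write@13
I5  is:15  ro:16  ex:21  wr:22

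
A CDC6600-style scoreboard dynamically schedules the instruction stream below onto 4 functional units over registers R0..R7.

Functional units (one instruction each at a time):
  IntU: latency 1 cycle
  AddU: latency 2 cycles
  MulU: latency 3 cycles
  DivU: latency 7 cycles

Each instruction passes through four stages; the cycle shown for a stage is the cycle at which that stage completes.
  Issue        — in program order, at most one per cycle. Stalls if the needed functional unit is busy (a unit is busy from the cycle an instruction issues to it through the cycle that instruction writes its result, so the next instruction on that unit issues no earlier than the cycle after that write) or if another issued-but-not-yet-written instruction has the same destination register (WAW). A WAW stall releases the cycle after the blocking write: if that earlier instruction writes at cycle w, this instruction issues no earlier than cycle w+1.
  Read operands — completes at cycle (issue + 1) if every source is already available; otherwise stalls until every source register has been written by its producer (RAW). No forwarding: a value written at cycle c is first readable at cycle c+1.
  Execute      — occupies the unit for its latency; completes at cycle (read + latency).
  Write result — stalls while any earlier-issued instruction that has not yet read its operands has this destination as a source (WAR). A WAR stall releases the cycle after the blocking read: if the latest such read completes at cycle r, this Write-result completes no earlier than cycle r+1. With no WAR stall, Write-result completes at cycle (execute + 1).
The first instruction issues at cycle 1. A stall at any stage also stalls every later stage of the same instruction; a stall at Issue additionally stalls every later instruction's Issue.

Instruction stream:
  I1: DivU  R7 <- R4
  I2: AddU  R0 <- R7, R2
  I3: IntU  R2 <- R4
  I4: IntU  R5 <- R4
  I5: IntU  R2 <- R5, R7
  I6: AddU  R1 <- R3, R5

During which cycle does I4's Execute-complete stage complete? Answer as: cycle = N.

cycle = 15

I1 -> (1, 2, 9, 10)
I2 -> (2, 11, 13, 14)  // RAW R7: wait I1 write@10
I3 -> (3, 4, 5, 12)  // WAR R2: wait I2 read@11
I4 -> (13, 14, 15, 16)  // struct: IntU busy until I3 writes@12
I5 -> (17, 18, 19, 20)  // struct: IntU busy until I4 writes@16
I6 -> (18, 19, 21, 22)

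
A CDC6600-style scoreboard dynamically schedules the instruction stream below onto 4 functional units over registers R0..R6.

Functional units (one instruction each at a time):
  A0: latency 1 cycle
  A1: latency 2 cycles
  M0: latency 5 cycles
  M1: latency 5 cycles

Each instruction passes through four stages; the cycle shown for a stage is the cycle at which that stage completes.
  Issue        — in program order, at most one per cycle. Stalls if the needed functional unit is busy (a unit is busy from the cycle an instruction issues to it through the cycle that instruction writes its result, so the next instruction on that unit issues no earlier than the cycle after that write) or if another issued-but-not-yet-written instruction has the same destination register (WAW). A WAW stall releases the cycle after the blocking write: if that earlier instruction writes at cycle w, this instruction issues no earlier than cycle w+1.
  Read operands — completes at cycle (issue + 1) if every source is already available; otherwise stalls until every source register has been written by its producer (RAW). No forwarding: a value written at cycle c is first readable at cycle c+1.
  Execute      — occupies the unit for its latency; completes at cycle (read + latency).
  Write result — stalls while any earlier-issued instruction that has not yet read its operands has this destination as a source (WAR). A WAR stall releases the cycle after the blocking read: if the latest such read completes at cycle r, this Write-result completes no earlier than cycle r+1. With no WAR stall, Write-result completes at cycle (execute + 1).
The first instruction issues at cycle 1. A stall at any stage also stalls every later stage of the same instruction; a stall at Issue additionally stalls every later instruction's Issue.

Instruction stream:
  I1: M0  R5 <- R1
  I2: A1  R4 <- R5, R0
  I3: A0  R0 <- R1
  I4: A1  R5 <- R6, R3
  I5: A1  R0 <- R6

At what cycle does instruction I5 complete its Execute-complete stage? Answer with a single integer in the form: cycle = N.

cycle = 21

[I1] 1/2/7/8
[I2] 2/9/11/12  (RAW R5: wait I1 write@8)
[I3] 3/4/5/10  (WAR R0: wait I2 read@9)
[I4] 13/14/16/17  (struct: A1 busy until I2 writes@12)
[I5] 18/19/21/22  (struct: A1 busy until I4 writes@17)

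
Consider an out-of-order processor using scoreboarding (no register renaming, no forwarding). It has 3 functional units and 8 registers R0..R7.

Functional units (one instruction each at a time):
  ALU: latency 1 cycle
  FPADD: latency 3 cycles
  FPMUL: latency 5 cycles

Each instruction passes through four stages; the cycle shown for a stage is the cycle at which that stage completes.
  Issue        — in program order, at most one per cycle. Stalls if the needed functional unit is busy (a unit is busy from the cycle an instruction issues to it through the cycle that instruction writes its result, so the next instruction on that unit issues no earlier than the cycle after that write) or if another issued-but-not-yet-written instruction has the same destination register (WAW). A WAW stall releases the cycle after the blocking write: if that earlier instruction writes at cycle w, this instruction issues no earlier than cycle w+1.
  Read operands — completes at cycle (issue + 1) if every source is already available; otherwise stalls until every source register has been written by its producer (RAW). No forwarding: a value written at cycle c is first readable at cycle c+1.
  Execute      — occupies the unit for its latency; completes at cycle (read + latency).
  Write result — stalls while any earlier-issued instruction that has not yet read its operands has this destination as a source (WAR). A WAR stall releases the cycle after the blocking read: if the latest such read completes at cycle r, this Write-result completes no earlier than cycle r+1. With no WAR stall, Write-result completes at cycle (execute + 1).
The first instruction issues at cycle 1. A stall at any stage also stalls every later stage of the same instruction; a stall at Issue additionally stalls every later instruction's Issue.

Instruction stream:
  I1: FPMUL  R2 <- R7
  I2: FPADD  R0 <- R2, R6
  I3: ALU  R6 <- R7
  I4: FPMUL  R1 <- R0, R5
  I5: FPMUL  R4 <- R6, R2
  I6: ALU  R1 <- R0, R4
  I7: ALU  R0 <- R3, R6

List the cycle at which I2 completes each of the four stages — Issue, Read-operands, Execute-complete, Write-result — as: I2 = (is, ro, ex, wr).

c1: issue I1 (FPMUL)
c2: I1 read-ops, issue I2 (FPADD)
c3: issue I3 (ALU)
c4: I3 read-ops
c5: I3 finished on ALU
c7: I1 finished on FPMUL
c8: I1→R2
c9: I2 read-ops, issue I4 (FPMUL)
c10: I3→R6
c12: I2 finished on FPADD
c13: I2→R0
c14: I4 read-ops
c19: I4 finished on FPMUL
c20: I4→R1
c21: issue I5 (FPMUL)
c22: I5 read-ops, issue I6 (ALU)
c27: I5 finished on FPMUL
c28: I5→R4
c29: I6 read-ops
c30: I6 finished on ALU
c31: I6→R1
c32: issue I7 (ALU)
c33: I7 read-ops
c34: I7 finished on ALU
c35: I7→R0

I2 = (2, 9, 12, 13)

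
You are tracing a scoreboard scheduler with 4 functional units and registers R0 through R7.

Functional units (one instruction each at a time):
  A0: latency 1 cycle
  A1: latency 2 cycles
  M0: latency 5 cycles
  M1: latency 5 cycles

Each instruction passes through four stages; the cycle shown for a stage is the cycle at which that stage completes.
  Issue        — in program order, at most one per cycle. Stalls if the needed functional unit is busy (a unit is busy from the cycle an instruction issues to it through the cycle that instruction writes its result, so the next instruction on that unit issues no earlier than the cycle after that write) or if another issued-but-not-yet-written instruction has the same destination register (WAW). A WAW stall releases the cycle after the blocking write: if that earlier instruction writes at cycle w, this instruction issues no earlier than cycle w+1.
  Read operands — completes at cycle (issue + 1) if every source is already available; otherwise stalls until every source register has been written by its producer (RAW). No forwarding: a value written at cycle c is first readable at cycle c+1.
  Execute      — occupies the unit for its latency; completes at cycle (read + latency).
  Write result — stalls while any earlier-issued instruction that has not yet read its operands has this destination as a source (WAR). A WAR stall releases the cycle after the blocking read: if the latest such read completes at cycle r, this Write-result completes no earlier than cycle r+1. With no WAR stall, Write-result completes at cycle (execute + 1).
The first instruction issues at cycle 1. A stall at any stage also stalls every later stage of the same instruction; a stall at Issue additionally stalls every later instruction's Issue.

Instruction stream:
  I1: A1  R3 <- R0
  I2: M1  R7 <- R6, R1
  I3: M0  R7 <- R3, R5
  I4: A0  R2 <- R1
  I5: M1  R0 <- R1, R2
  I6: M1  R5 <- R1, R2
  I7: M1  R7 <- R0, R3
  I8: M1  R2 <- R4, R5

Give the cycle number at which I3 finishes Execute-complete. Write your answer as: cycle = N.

  I1 | 1 | 2 | 4 | 5
  I2 | 2 | 3 | 8 | 9
  I3 | 10 | 11 | 16 | 17   WAW R7: wait I2 write@9
  I4 | 11 | 12 | 13 | 14
  I5 | 12 | 15 | 20 | 21   RAW R2: wait I4 write@14
  I6 | 22 | 23 | 28 | 29   struct: M1 busy until I5 writes@21
  I7 | 30 | 31 | 36 | 37   struct: M1 busy until I6 writes@29
  I8 | 38 | 39 | 44 | 45   struct: M1 busy until I7 writes@37

cycle = 16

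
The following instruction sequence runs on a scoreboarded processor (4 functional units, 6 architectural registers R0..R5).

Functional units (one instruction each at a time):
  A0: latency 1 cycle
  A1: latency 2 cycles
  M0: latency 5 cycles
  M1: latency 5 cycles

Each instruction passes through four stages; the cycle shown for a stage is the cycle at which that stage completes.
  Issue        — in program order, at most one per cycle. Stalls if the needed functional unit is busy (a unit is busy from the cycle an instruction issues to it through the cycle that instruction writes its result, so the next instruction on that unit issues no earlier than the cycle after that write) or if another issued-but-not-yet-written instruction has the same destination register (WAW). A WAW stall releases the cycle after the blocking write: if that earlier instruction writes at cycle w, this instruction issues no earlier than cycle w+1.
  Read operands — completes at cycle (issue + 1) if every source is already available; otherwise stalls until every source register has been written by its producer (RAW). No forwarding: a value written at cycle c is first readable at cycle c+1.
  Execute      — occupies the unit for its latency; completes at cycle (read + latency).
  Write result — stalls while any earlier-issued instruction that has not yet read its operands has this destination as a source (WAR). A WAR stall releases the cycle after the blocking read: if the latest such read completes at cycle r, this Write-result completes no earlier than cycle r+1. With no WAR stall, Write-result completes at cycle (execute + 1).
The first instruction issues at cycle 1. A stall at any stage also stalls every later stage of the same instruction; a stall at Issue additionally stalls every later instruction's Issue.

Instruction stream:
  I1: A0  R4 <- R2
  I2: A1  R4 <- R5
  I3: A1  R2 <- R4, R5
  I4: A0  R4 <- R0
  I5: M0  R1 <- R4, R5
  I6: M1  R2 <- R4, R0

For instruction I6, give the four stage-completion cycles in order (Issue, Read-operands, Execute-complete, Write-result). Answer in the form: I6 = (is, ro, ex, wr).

cycle 1: I1 issues→A0
cycle 2: I1 reads
cycle 3: I1 exec-done
cycle 4: I1 writes R4
cycle 5: I2 issues→A1
cycle 6: I2 reads
cycle 8: I2 exec-done
cycle 9: I2 writes R4
cycle 10: I3 issues→A1
cycle 11: I3 reads, I4 issues→A0
cycle 12: I4 reads, I5 issues→M0
cycle 13: I3 exec-done, I4 exec-done
cycle 14: I3 writes R2, I4 writes R4
cycle 15: I5 reads, I6 issues→M1
cycle 16: I6 reads
cycle 20: I5 exec-done
cycle 21: I5 writes R1, I6 exec-done
cycle 22: I6 writes R2

I6 = (15, 16, 21, 22)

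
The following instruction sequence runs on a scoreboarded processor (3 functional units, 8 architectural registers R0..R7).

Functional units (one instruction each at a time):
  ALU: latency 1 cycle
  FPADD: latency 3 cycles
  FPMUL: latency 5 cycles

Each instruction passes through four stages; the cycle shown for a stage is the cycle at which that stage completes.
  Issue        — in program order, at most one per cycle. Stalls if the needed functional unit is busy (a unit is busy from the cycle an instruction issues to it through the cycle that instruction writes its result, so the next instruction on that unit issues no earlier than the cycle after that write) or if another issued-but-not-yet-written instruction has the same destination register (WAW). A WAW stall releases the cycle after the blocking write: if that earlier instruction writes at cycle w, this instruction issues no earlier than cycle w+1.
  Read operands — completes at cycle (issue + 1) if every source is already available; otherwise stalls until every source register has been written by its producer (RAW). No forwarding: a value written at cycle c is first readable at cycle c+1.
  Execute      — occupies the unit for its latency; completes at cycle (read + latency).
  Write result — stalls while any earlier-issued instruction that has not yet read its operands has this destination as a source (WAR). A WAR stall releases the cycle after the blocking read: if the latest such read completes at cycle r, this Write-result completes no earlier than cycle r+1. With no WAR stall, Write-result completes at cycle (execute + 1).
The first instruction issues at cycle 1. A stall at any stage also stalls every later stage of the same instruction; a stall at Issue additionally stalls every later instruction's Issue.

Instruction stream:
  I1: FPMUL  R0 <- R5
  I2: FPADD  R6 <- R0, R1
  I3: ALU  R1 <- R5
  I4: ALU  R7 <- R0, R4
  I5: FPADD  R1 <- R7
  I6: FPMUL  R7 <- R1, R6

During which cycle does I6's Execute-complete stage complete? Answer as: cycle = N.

cycle = 25

[I1] 1/2/7/8
[I2] 2/9/12/13  (RAW R0: wait I1 write@8)
[I3] 3/4/5/10  (WAR R1: wait I2 read@9)
[I4] 11/12/13/14  (struct: ALU busy until I3 writes@10)
[I5] 14/15/18/19  (struct: FPADD busy until I2 writes@13)
[I6] 15/20/25/26  (RAW R1: wait I5 write@19)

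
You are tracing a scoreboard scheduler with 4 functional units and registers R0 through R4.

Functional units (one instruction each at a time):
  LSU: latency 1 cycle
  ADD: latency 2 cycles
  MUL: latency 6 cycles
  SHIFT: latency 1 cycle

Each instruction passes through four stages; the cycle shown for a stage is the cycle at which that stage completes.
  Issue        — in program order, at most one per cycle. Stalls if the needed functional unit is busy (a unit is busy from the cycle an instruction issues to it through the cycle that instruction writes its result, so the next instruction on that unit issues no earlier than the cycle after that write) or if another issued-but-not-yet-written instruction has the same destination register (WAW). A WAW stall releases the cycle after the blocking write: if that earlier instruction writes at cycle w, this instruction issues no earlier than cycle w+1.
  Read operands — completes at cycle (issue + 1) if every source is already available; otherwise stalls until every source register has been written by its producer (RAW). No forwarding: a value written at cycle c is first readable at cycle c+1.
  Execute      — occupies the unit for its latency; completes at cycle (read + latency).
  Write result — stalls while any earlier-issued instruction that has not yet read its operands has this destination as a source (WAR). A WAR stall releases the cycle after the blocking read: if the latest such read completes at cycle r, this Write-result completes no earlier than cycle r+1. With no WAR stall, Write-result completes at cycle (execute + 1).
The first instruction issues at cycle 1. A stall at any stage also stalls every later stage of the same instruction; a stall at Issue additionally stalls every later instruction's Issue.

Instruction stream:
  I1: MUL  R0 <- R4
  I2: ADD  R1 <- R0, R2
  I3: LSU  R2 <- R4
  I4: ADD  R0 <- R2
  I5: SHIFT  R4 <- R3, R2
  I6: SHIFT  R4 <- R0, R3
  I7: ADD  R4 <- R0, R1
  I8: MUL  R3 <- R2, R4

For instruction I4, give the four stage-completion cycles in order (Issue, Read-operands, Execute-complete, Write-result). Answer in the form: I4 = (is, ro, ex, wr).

c1: I1→MUL
c2: I1 RO, I2→ADD
c3: I3→LSU
c4: I3 RO
c5: I3 EX
c8: I1 EX
c9: I1 WR R0
c10: I2 RO
c11: I3 WR R2
c12: I2 EX
c13: I2 WR R1
c14: I4→ADD
c15: I4 RO, I5→SHIFT
c16: I5 RO
c17: I4 EX, I5 EX
c18: I4 WR R0, I5 WR R4
c19: I6→SHIFT
c20: I6 RO
c21: I6 EX
c22: I6 WR R4
c23: I7→ADD
c24: I7 RO, I8→MUL
c26: I7 EX
c27: I7 WR R4
c28: I8 RO
c34: I8 EX
c35: I8 WR R3

I4 = (14, 15, 17, 18)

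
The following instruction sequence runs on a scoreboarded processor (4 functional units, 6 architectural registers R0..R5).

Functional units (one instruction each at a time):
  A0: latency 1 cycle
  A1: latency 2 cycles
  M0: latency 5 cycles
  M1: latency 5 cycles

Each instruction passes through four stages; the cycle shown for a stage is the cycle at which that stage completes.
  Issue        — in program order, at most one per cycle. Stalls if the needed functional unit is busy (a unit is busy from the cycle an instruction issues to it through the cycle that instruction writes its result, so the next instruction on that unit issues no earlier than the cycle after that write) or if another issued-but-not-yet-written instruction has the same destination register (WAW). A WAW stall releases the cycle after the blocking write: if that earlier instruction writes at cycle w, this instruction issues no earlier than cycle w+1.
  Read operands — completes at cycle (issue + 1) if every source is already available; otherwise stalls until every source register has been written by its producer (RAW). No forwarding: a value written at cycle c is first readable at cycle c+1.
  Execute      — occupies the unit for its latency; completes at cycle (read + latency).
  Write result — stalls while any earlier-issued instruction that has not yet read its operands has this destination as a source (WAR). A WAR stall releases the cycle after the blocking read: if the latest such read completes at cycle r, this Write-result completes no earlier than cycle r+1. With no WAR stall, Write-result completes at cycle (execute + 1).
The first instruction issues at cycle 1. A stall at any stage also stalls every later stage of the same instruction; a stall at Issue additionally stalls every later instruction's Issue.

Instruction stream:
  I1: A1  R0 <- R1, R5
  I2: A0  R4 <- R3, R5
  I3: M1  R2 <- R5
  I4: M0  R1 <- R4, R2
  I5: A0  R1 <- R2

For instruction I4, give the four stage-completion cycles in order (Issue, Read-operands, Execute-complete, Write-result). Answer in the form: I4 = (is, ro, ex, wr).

I1: IS=1 RO=2 EX=4 WR=5
I2: IS=2 RO=3 EX=4 WR=5
I3: IS=3 RO=4 EX=9 WR=10
I4: IS=4 RO=11 EX=16 WR=17  [RAW R2: wait I3 write@10]
I5: IS=18 RO=19 EX=20 WR=21  [WAW R1: wait I4 write@17]

I4 = (4, 11, 16, 17)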